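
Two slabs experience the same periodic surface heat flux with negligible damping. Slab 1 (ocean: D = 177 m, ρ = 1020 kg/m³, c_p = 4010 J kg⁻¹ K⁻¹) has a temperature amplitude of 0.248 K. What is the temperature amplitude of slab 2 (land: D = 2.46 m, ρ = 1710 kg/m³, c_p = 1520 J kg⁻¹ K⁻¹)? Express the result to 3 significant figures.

28.1 K

C_ocean = 7.24×10^8 J/(m²·K); C_land = 6.39×10^6 J/(m²·K).
A ∝ 1/C ⇒ A_land = A_ocean × C_ocean/C_land = 0.248 × 113 = 28.1 K.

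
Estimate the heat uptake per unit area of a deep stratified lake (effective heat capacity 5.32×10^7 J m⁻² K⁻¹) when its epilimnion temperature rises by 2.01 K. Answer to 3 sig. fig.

1.07×10^8

Areal heat capacity C = 5.32×10^7 J m⁻² K⁻¹ (given).
ΔQ = C ΔT = 5.32×10^7 × 2.01 = 1.07×10^8 J/m².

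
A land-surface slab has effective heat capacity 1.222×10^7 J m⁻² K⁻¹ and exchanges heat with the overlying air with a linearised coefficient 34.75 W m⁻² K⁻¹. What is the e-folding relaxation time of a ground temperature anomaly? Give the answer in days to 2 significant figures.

Areal heat capacity C = 1.222×10^7 J m⁻² K⁻¹ (given).
Relaxation time τ = C / λ = 1.22×10^7 / 34.75 = 3.52×10^5 s.
In days: 3.52×10^5 s / (86400 s/day) = 4.07 days.

4.1 days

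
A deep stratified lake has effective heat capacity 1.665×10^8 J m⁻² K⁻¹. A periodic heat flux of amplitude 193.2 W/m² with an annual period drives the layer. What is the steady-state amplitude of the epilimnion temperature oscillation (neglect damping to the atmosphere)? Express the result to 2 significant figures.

5.8 K

Areal heat capacity C = 1.665×10^8 J m⁻² K⁻¹ (given).
Angular frequency ω = 2π / T = 2π / 3.15×10^7 s = 1.99×10^-7 s⁻¹.
Cω = 1.66×10^8 × 1.99×10^-7 = 33.2 W/(m²·K).
Amplitude A = F₀ / (Cω) = 193.2 / 33.2 = 5.82 K.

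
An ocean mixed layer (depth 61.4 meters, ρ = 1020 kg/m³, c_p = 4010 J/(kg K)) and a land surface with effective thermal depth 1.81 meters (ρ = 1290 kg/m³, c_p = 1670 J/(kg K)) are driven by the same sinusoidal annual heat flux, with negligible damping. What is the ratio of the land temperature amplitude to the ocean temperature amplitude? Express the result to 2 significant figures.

C_ocean = 1020 × 4010 × 61.4 = 2.51×10^8 J/(m²·K).
C_land = 1290 × 1670 × 1.81 = 3.90×10^6 J/(m²·K).
Undamped amplitude ∝ 1/C, so A_land/A_ocean = C_ocean/C_land = 64.4.

64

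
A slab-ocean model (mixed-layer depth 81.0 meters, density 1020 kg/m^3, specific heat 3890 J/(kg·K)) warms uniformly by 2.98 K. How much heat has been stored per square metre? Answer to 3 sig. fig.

9.58×10^8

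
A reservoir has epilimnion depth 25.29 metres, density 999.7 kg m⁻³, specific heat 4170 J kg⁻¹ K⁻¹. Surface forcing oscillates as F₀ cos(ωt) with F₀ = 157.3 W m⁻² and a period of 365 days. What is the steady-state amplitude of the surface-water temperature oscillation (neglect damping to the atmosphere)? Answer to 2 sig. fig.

Areal heat capacity C = ρ c_p D = 999.7 × 4170 × 25.29 = 1.05×10^8 J/(m^2 K).
Angular frequency ω = 2π / T = 2π / 3.15×10^7 s = 1.99×10^-7 s⁻¹.
Cω = 1.05×10^8 × 1.99×10^-7 = 21.0 W/(m²·K).
Amplitude A = F₀ / (Cω) = 157.3 / 21.0 = 7.49 K.

7.5 K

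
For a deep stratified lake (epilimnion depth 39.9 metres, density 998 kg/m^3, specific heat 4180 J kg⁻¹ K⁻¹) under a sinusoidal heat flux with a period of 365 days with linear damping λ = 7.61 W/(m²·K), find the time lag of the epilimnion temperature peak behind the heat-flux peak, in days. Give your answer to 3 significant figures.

78.1 days

Areal heat capacity C = ρ c_p D = 998 × 4180 × 39.9 = 1.66×10^8 J m⁻² K⁻¹.
ω = 2π / 3.15×10^7 s = 1.99×10^-7 s⁻¹.
Phase lag φ = arctan(Cω/λ) = arctan(33.2/7.61) = 1.35 rad.
Time lag = φ / ω = 1.35 / 1.99×10^-7 = 6.75×10^6 s = 78.1 days.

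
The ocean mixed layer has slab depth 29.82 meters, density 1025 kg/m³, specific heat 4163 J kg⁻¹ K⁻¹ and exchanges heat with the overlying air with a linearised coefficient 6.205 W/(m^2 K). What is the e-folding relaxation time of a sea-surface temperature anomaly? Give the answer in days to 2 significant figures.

240 days

Areal heat capacity C = ρ c_p D = 1025 × 4163 × 29.82 = 1.27×10^8 J m⁻² K⁻¹.
Relaxation time τ = C / λ = 1.27×10^8 / 6.205 = 2.05×10^7 s.
In days: 2.05×10^7 s / (86400 s/day) = 237 days.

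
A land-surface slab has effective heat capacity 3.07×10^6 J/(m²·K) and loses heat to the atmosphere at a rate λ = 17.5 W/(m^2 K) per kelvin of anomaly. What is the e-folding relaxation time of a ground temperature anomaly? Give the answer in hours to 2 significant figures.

Areal heat capacity C = 3.07×10^6 J/(m²·K) (given).
Relaxation time τ = C / λ = 3.07×10^6 / 17.5 = 1.75×10^5 s.
In hours: 1.75×10^5 s / (3600 s/hour) = 48.7 hours.

49 hours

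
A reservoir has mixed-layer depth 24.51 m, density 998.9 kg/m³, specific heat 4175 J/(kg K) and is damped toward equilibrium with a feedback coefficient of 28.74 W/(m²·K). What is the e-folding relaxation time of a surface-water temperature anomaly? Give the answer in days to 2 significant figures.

41 days

Areal heat capacity C = ρ c_p D = 998.9 × 4175 × 24.51 = 1.02×10^8 J m⁻² K⁻¹.
Relaxation time τ = C / λ = 1.02×10^8 / 28.74 = 3.56×10^6 s.
In days: 3.56×10^6 s / (86400 s/day) = 41.2 days.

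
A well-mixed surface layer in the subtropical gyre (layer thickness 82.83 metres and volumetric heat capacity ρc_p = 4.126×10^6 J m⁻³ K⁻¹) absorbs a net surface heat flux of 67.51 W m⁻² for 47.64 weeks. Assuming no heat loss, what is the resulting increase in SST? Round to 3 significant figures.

Areal heat capacity C = ρc_p × D = 4.126×10^6 × 82.83 = 3.42×10^8 J/(m^2 K).
Net heat input Q = F Δt = 67.51 × (47.64 weeks × 6.048×10^5 s/week) = 1.95×10^9 J/m².
ΔT = Q / C = 1.95×10^9 / 3.42×10^8 = 5.69 K.

5.69 K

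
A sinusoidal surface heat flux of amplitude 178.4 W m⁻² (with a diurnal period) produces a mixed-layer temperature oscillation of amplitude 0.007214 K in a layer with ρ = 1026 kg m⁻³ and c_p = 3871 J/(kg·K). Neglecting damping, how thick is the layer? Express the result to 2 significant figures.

86 m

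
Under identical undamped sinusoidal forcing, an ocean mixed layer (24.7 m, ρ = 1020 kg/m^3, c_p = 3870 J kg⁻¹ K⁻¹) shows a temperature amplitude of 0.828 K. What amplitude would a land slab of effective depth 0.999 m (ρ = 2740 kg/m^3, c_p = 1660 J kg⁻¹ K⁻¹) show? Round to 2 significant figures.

C_ocean = 9.75×10^7 J/(m²·K); C_land = 4.54×10^6 J/(m²·K).
A ∝ 1/C ⇒ A_land = A_ocean × C_ocean/C_land = 0.828 × 21.5 = 17.8 K.

18 K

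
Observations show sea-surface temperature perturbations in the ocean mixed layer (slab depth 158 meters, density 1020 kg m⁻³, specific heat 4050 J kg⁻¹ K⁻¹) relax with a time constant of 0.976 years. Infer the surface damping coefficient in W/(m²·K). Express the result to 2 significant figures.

21

Areal heat capacity C = ρ c_p D = 1020 × 4050 × 158 = 6.53×10^8 J/(m^2 K).
τ = 0.976 years = 3.08×10^7 s.
λ = C / τ = 6.53×10^8 / 3.08×10^7 = 21.2 W/(m²·K).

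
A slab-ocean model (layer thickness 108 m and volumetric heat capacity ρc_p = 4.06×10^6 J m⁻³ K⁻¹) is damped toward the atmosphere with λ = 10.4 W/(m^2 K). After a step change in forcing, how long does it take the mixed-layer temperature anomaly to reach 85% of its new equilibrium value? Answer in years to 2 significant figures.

2.5 years

Areal heat capacity C = ρc_p × D = 4.06×10^6 × 108 = 4.38×10^8 J/(m²·K).
τ = C / λ = 4.38×10^8 / 10.4 = 4.22×10^7 s.
Fraction reached: 1 − e^(−t/τ) = 0.85 ⇒ t = −τ ln(1 − 0.85) = τ × 1.90.
t = 8.00×10^7 s = 2.53 years.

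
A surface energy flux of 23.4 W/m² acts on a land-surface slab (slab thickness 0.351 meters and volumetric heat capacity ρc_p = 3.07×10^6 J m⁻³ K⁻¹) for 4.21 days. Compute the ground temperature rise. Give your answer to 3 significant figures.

Areal heat capacity C = ρc_p × D = 3.07×10^6 × 0.351 = 1.08×10^6 J/(m²·K).
Net heat input Q = F Δt = 23.4 × (4.21 days × 86400 s/day) = 8.51×10^6 J/m².
ΔT = Q / C = 8.51×10^6 / 1.08×10^6 = 7.90 K.

7.90 K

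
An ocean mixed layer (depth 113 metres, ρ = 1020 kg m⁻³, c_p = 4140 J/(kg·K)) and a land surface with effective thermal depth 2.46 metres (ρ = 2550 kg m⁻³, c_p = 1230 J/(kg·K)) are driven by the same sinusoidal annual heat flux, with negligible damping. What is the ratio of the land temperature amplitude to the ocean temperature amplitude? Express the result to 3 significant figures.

C_ocean = 1020 × 4140 × 113 = 4.77×10^8 J/(m²·K).
C_land = 2550 × 1230 × 2.46 = 7.72×10^6 J/(m²·K).
Undamped amplitude ∝ 1/C, so A_land/A_ocean = C_ocean/C_land = 61.8.

61.8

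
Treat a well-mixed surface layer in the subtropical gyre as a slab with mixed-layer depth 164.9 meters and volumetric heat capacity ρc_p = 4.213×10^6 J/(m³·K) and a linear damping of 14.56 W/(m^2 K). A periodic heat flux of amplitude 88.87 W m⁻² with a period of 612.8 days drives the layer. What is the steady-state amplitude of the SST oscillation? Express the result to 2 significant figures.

1.1 K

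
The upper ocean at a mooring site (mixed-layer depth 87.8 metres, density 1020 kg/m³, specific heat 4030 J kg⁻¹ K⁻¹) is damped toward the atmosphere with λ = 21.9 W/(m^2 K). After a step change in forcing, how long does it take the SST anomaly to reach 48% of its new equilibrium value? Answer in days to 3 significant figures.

Areal heat capacity C = ρ c_p D = 1020 × 4030 × 87.8 = 3.61×10^8 J/(m^2 K).
τ = C / λ = 3.61×10^8 / 21.9 = 1.65×10^7 s.
Fraction reached: 1 − e^(−t/τ) = 0.48 ⇒ t = −τ ln(1 − 0.48) = τ × 0.654.
t = 1.08×10^7 s = 125 days.

125 days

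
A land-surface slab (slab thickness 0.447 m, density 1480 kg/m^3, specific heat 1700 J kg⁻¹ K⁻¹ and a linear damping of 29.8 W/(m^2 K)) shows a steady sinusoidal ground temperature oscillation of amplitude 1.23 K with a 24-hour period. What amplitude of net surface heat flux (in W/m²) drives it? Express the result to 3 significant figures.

107

Areal heat capacity C = ρ c_p D = 1480 × 1700 × 0.447 = 1.12×10^6 J m⁻² K⁻¹.
ω = 2π / 86400 s = 7.27×10^-5 s⁻¹.
√((Cω)² + λ²) = √((81.8)² + 29.8²) = 87.0 W/(m²·K).
F₀ = A × √((Cω)²+λ²) = 1.23 × 87.0 = 107 W/m².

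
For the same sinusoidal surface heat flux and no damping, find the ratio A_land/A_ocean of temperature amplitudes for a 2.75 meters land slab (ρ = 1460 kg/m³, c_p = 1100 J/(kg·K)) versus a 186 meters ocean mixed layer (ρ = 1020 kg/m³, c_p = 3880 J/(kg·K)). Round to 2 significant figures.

C_ocean = 1020 × 3880 × 186 = 7.36×10^8 J/(m²·K).
C_land = 1460 × 1100 × 2.75 = 4.42×10^6 J/(m²·K).
Undamped amplitude ∝ 1/C, so A_land/A_ocean = C_ocean/C_land = 167.

170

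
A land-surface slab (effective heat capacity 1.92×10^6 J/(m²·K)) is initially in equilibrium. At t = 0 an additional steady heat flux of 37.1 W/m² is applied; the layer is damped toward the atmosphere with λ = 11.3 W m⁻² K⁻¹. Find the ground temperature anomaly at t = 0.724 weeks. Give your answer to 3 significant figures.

3.03 K

Areal heat capacity C = 1.92×10^6 J/(m²·K) (given).
τ = C / λ = 1.92×10^6 / 11.3 = 1.70×10^5 s.
Equilibrium anomaly ΔT_eq = F / λ = 37.1 / 11.3 = 3.28 K.
t = 0.724 weeks = 4.38×10^5 s, so t/τ = 2.58.
ΔT(t) = ΔT_eq (1 − e^(−t/τ)) = 3.28 × (1 − e^−2.58) = 3.03 K.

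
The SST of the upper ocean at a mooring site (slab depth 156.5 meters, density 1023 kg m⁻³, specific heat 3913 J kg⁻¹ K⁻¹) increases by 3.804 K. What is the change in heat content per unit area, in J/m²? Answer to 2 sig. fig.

2.4×10^9

Areal heat capacity C = ρ c_p D = 1023 × 3913 × 156.5 = 6.26×10^8 J/(m^2 K).
ΔQ = C ΔT = 6.26×10^8 × 3.804 = 2.38×10^9 J/m².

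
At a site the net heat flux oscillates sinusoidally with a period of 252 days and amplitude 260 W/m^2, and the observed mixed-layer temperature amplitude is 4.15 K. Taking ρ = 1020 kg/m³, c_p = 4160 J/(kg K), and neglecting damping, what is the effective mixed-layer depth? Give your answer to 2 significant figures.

51 m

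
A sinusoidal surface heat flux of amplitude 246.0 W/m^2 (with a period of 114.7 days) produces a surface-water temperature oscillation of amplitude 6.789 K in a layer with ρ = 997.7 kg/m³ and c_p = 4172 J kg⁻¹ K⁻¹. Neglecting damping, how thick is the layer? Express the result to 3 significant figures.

13.7 m

ω = 2π / 9.91×10^6 s = 6.34×10^-7 s⁻¹.
Required C = F₀ / (A ω) = 246.0 / (6.789 × 6.34×10^-7) = 5.72×10^7 J/(m²·K).
D = C / (ρ c_p) = 5.72×10^7 / (997.7 × 4172) = 13.7 m.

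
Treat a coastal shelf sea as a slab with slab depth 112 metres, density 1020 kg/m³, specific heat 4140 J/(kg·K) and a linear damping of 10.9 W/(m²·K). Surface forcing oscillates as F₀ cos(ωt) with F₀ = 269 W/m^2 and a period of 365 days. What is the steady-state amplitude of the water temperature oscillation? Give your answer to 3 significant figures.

Areal heat capacity C = ρ c_p D = 1020 × 4140 × 112 = 4.73×10^8 J/(m^2 K).
Angular frequency ω = 2π / T = 2π / 3.15×10^7 s = 1.99×10^-7 s⁻¹.
√((Cω)² + λ²) = √((94.2)² + 10.9²) = 94.9 W/(m²·K).
Amplitude A = F₀ / √((Cω)²+λ²) = 269 / 94.9 = 2.84 K.

2.84 K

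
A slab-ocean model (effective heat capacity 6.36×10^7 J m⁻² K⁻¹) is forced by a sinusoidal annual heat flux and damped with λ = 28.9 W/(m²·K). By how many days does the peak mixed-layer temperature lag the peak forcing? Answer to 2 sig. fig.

24 days

Areal heat capacity C = 6.36×10^7 J m⁻² K⁻¹ (given).
ω = 2π / 3.15×10^7 s = 1.99×10^-7 s⁻¹.
Phase lag φ = arctan(Cω/λ) = arctan(12.7/28.9) = 0.413 rad.
Time lag = φ / ω = 0.413 / 1.99×10^-7 = 2.07×10^6 s = 24.0 days.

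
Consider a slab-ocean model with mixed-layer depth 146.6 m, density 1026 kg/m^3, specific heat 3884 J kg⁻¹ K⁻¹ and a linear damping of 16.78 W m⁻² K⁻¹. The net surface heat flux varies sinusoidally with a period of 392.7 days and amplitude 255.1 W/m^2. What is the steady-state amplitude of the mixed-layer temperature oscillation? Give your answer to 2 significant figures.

Areal heat capacity C = ρ c_p D = 1026 × 3884 × 146.6 = 5.84×10^8 J/(m²·K).
Angular frequency ω = 2π / T = 2π / 3.39×10^7 s = 1.85×10^-7 s⁻¹.
√((Cω)² + λ²) = √((108)² + 16.78²) = 109 W/(m²·K).
Amplitude A = F₀ / √((Cω)²+λ²) = 255.1 / 109 = 2.33 K.

2.3 K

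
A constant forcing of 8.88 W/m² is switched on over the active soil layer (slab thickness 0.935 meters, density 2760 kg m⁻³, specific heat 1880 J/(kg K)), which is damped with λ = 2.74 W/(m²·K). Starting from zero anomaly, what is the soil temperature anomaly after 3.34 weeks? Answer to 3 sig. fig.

2.21 K

Areal heat capacity C = ρ c_p D = 2760 × 1880 × 0.935 = 4.85×10^6 J m⁻² K⁻¹.
τ = C / λ = 4.85×10^6 / 2.74 = 1.77×10^6 s.
Equilibrium anomaly ΔT_eq = F / λ = 8.88 / 2.74 = 3.24 K.
t = 3.34 weeks = 2.02×10^6 s, so t/τ = 1.14.
ΔT(t) = ΔT_eq (1 − e^(−t/τ)) = 3.24 × (1 − e^−1.14) = 2.21 K.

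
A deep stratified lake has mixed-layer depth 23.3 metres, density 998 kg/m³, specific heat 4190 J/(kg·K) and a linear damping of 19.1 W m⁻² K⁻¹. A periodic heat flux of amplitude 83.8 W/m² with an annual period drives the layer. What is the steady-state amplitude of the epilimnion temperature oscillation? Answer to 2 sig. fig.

3.1 K

Areal heat capacity C = ρ c_p D = 998 × 4190 × 23.3 = 9.74×10^7 J m⁻² K⁻¹.
Angular frequency ω = 2π / T = 2π / 3.15×10^7 s = 1.99×10^-7 s⁻¹.
√((Cω)² + λ²) = √((19.4)² + 19.1²) = 27.2 W/(m²·K).
Amplitude A = F₀ / √((Cω)²+λ²) = 83.8 / 27.2 = 3.08 K.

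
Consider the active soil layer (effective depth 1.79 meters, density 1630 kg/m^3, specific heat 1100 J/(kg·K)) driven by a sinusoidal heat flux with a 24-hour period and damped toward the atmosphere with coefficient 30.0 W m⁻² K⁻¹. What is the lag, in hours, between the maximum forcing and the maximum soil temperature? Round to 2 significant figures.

5.5 hours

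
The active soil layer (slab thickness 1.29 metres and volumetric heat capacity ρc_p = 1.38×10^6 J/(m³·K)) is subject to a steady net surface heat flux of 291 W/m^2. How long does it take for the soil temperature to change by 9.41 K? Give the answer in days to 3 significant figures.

Areal heat capacity C = ρc_p × D = 1.38×10^6 × 1.29 = 1.78×10^6 J/(m²·K).
Time required: Δt = C ΔT / F = 1.78×10^6 × 9.41 / 291 = 57600 s.
In days: 57600 s / (86400 s/day) = 0.666 days.

0.666 days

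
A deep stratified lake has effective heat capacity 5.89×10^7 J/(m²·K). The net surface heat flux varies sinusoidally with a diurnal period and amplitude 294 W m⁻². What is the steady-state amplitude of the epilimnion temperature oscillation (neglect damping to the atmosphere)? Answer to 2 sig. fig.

0.069 K

Areal heat capacity C = 5.89×10^7 J/(m²·K) (given).
Angular frequency ω = 2π / T = 2π / 86400 s = 7.27×10^-5 s⁻¹.
Cω = 5.89×10^7 × 7.27×10^-5 = 4280 W/(m²·K).
Amplitude A = F₀ / (Cω) = 294 / 4280 = 0.0686 K.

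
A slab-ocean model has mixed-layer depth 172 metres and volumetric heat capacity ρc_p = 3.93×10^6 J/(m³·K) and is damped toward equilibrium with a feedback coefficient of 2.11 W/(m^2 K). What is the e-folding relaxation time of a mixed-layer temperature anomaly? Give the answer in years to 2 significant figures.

Areal heat capacity C = ρc_p × D = 3.93×10^6 × 172 = 6.76×10^8 J/(m^2 K).
Relaxation time τ = C / λ = 6.76×10^8 / 2.11 = 3.20×10^8 s.
In years: 3.20×10^8 s / (3.156×10^7 s/year) = 10.2 years.

10 years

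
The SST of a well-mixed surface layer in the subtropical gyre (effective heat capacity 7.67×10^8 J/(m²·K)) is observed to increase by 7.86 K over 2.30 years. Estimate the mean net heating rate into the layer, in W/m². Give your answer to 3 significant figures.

Areal heat capacity C = 7.67×10^8 J/(m²·K) (given).
Required heat per unit area: Q = C ΔT = 7.67×10^8 × 7.86 = 6.03×10^9 J/m².
Flux F = Q / Δt = 6.03×10^9 / 7.26×10^7 s = 83.1 W/m².

83.1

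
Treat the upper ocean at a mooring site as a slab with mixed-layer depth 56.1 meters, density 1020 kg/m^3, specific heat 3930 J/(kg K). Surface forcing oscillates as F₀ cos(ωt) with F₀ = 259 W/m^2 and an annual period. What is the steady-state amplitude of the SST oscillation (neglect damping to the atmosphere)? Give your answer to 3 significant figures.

5.78 K

Areal heat capacity C = ρ c_p D = 1020 × 3930 × 56.1 = 2.25×10^8 J/(m²·K).
Angular frequency ω = 2π / T = 2π / 3.15×10^7 s = 1.99×10^-7 s⁻¹.
Cω = 2.25×10^8 × 1.99×10^-7 = 44.8 W/(m²·K).
Amplitude A = F₀ / (Cω) = 259 / 44.8 = 5.78 K.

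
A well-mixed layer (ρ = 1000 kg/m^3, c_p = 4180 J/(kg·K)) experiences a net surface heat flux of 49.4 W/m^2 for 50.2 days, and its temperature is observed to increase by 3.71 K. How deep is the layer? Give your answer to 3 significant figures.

Heat input Q = F Δt = 49.4 × 4.34×10^6 s = 2.14×10^8 J/m².
Required areal heat capacity C = Q / ΔT = 5.78×10^7 J/(m²·K).
Depth D = C / (ρ c_p) = 5.78×10^7 / (1000 × 4180) = 13.8 m.

13.8 m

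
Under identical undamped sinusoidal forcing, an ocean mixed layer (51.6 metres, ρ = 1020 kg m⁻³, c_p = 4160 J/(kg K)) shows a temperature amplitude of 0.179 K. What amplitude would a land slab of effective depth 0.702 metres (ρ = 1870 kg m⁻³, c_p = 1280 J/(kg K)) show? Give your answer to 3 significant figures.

23.3 K

C_ocean = 2.19×10^8 J/(m²·K); C_land = 1.68×10^6 J/(m²·K).
A ∝ 1/C ⇒ A_land = A_ocean × C_ocean/C_land = 0.179 × 130 = 23.3 K.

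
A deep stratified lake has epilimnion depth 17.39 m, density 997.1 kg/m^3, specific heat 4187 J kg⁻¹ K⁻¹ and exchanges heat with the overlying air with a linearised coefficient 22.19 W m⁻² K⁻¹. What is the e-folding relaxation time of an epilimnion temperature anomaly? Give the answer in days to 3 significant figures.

37.9 days

Areal heat capacity C = ρ c_p D = 997.1 × 4187 × 17.39 = 7.26×10^7 J/(m^2 K).
Relaxation time τ = C / λ = 7.26×10^7 / 22.19 = 3.27×10^6 s.
In days: 3.27×10^6 s / (86400 s/day) = 37.9 days.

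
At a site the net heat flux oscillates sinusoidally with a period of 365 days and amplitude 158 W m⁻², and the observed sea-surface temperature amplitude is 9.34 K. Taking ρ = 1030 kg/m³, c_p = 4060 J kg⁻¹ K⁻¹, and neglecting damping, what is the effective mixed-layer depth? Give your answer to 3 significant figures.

20.3 m

ω = 2π / 3.15×10^7 s = 1.99×10^-7 s⁻¹.
Required C = F₀ / (A ω) = 158 / (9.34 × 1.99×10^-7) = 8.49×10^7 J/(m²·K).
D = C / (ρ c_p) = 8.49×10^7 / (1030 × 4060) = 20.3 m.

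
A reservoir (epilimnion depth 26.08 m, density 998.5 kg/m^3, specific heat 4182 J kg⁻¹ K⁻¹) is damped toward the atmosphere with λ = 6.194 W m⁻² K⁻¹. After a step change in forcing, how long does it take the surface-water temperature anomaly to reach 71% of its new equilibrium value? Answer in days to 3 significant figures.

252 days

Areal heat capacity C = ρ c_p D = 998.5 × 4182 × 26.08 = 1.09×10^8 J/(m²·K).
τ = C / λ = 1.09×10^8 / 6.194 = 1.76×10^7 s.
Fraction reached: 1 − e^(−t/τ) = 0.71 ⇒ t = −τ ln(1 − 0.71) = τ × 1.24.
t = 2.18×10^7 s = 252 days.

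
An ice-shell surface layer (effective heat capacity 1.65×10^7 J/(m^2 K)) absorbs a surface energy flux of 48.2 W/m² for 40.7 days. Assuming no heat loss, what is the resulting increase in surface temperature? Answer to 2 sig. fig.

Areal heat capacity C = 1.65×10^7 J/(m^2 K) (given).
Net heat input Q = F Δt = 48.2 × (40.7 days × 86400 s/day) = 1.69×10^8 J/m².
ΔT = Q / C = 1.69×10^8 / 1.65×10^7 = 10.3 K.

10 K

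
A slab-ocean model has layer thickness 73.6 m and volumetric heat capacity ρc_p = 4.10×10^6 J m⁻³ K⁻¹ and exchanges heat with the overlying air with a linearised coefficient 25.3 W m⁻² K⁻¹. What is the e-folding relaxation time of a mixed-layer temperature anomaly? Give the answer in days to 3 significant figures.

Areal heat capacity C = ρc_p × D = 4.10×10^6 × 73.6 = 3.02×10^8 J/(m²·K).
Relaxation time τ = C / λ = 3.02×10^8 / 25.3 = 1.19×10^7 s.
In days: 1.19×10^7 s / (86400 s/day) = 138 days.

138 days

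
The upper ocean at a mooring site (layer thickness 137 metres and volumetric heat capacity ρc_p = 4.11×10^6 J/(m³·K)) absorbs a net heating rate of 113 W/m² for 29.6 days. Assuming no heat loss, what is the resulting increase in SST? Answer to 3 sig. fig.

0.513 K

Areal heat capacity C = ρc_p × D = 4.11×10^6 × 137 = 5.63×10^8 J/(m^2 K).
Net heat input Q = F Δt = 113 × (29.6 days × 86400 s/day) = 2.89×10^8 J/m².
ΔT = Q / C = 2.89×10^8 / 5.63×10^8 = 0.513 K.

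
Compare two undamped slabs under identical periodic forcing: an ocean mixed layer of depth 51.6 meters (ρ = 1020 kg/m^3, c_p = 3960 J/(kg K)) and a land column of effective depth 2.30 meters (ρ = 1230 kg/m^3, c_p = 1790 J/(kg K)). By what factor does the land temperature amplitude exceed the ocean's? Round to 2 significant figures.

41

C_ocean = 1020 × 3960 × 51.6 = 2.08×10^8 J/(m²·K).
C_land = 1230 × 1790 × 2.30 = 5.06×10^6 J/(m²·K).
Undamped amplitude ∝ 1/C, so A_land/A_ocean = C_ocean/C_land = 41.2.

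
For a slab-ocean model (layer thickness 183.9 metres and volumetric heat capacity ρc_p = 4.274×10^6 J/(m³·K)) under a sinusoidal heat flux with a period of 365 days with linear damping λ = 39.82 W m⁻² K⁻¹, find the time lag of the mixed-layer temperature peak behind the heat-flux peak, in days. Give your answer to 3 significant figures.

76.8 days

Areal heat capacity C = ρc_p × D = 4.274×10^6 × 183.9 = 7.86×10^8 J/(m²·K).
ω = 2π / 3.15×10^7 s = 1.99×10^-7 s⁻¹.
Phase lag φ = arctan(Cω/λ) = arctan(157/39.82) = 1.32 rad.
Time lag = φ / ω = 1.32 / 1.99×10^-7 = 6.63×10^6 s = 76.8 days.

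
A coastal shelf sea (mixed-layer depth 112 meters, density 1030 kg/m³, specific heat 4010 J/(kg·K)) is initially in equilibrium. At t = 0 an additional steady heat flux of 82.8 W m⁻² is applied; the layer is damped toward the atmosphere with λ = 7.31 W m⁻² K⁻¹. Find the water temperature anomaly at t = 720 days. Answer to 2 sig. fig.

7.1 K

Areal heat capacity C = ρ c_p D = 1030 × 4010 × 112 = 4.63×10^8 J m⁻² K⁻¹.
τ = C / λ = 4.63×10^8 / 7.31 = 6.33×10^7 s.
Equilibrium anomaly ΔT_eq = F / λ = 82.8 / 7.31 = 11.3 K.
t = 720 days = 6.22×10^7 s, so t/τ = 0.983.
ΔT(t) = ΔT_eq (1 − e^(−t/τ)) = 11.3 × (1 − e^−0.983) = 7.09 K.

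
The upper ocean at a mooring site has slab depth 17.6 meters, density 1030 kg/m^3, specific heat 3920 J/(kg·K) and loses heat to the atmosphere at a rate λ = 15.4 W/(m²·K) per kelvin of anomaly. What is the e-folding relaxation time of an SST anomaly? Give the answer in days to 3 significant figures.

53.4 days

Areal heat capacity C = ρ c_p D = 1030 × 3920 × 17.6 = 7.11×10^7 J/(m^2 K).
Relaxation time τ = C / λ = 7.11×10^7 / 15.4 = 4.61×10^6 s.
In days: 4.61×10^6 s / (86400 s/day) = 53.4 days.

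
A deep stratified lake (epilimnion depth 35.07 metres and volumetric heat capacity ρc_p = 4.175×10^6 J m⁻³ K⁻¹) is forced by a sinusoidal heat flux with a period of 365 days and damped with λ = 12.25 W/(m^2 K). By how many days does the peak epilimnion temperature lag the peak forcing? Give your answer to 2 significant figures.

Areal heat capacity C = ρc_p × D = 4.175×10^6 × 35.07 = 1.46×10^8 J/(m²·K).
ω = 2π / 3.15×10^7 s = 1.99×10^-7 s⁻¹.
Phase lag φ = arctan(Cω/λ) = arctan(29.2/12.25) = 1.17 rad.
Time lag = φ / ω = 1.17 / 1.99×10^-7 = 5.89×10^6 s = 68.2 days.

68 days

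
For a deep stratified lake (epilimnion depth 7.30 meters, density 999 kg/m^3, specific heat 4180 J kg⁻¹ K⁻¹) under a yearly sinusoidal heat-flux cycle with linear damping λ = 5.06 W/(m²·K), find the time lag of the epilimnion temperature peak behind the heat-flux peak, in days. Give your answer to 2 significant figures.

51 days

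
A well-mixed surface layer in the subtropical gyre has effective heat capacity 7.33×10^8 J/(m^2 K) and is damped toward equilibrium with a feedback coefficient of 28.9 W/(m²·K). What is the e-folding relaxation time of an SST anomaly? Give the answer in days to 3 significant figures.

Areal heat capacity C = 7.33×10^8 J/(m^2 K) (given).
Relaxation time τ = C / λ = 7.33×10^8 / 28.9 = 2.54×10^7 s.
In days: 2.54×10^7 s / (86400 s/day) = 294 days.

294 days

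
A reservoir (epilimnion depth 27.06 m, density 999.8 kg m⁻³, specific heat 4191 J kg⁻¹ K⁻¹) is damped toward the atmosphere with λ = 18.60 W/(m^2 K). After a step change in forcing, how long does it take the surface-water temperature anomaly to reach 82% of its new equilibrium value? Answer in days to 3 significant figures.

121 days

Areal heat capacity C = ρ c_p D = 999.8 × 4191 × 27.06 = 1.13×10^8 J/(m²·K).
τ = C / λ = 1.13×10^8 / 18.60 = 6.10×10^6 s.
Fraction reached: 1 − e^(−t/τ) = 0.82 ⇒ t = −τ ln(1 − 0.82) = τ × 1.71.
t = 1.05×10^7 s = 121 days.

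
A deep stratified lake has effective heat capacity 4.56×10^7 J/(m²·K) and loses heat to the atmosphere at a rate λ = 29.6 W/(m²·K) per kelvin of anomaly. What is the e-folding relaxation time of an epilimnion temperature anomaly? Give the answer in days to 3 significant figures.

Areal heat capacity C = 4.56×10^7 J/(m²·K) (given).
Relaxation time τ = C / λ = 4.56×10^7 / 29.6 = 1.54×10^6 s.
In days: 1.54×10^6 s / (86400 s/day) = 17.8 days.

17.8 days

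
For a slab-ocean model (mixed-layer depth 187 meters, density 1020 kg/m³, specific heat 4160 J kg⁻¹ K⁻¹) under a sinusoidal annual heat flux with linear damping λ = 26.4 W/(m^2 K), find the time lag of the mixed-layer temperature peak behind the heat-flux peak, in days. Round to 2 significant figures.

Areal heat capacity C = ρ c_p D = 1020 × 4160 × 187 = 7.93×10^8 J m⁻² K⁻¹.
ω = 2π / 3.15×10^7 s = 1.99×10^-7 s⁻¹.
Phase lag φ = arctan(Cω/λ) = arctan(158/26.4) = 1.41 rad.
Time lag = φ / ω = 1.41 / 1.99×10^-7 = 7.05×10^6 s = 81.6 days.

82 days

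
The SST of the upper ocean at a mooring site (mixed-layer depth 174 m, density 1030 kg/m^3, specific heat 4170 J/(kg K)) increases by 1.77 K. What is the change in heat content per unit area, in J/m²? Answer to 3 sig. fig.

1.32×10^9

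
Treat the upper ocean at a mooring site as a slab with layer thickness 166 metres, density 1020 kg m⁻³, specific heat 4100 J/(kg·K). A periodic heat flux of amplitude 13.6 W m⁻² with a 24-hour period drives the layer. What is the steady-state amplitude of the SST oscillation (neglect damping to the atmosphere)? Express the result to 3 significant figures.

2.69×10^-4 K

Areal heat capacity C = ρ c_p D = 1020 × 4100 × 166 = 6.94×10^8 J/(m²·K).
Angular frequency ω = 2π / T = 2π / 86400 s = 7.27×10^-5 s⁻¹.
Cω = 6.94×10^8 × 7.27×10^-5 = 50500 W/(m²·K).
Amplitude A = F₀ / (Cω) = 13.6 / 50500 = 2.69×10^-4 K.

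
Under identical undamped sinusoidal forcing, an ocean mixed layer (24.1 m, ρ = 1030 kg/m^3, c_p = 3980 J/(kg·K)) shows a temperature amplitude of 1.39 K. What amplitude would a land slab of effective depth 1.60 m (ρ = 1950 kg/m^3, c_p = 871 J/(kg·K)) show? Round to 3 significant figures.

C_ocean = 9.88×10^7 J/(m²·K); C_land = 2.72×10^6 J/(m²·K).
A ∝ 1/C ⇒ A_land = A_ocean × C_ocean/C_land = 1.39 × 36.4 = 50.5 K.

50.5 K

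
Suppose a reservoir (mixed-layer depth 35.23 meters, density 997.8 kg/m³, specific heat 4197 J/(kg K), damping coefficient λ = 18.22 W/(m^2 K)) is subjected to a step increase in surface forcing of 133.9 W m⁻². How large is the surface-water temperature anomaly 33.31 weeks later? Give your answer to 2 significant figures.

6.7 K

Areal heat capacity C = ρ c_p D = 997.8 × 4197 × 35.23 = 1.48×10^8 J/(m^2 K).
τ = C / λ = 1.48×10^8 / 18.22 = 8.10×10^6 s.
Equilibrium anomaly ΔT_eq = F / λ = 133.9 / 18.22 = 7.35 K.
t = 33.31 weeks = 2.01×10^7 s, so t/τ = 2.49.
ΔT(t) = ΔT_eq (1 − e^(−t/τ)) = 7.35 × (1 − e^−2.49) = 6.74 K.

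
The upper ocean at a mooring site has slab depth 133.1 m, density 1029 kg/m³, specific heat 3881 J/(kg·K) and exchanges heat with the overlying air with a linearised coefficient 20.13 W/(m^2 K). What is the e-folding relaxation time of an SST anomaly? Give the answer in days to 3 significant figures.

Areal heat capacity C = ρ c_p D = 1029 × 3881 × 133.1 = 5.32×10^8 J m⁻² K⁻¹.
Relaxation time τ = C / λ = 5.32×10^8 / 20.13 = 2.64×10^7 s.
In days: 2.64×10^7 s / (86400 s/day) = 306 days.

306 days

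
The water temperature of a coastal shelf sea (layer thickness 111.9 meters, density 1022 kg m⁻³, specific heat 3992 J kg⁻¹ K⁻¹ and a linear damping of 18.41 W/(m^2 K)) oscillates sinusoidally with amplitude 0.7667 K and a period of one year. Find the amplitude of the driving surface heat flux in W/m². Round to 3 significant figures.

71.2

Areal heat capacity C = ρ c_p D = 1022 × 3992 × 111.9 = 4.57×10^8 J m⁻² K⁻¹.
ω = 2π / 3.15×10^7 s = 1.99×10^-7 s⁻¹.
√((Cω)² + λ²) = √((91.0)² + 18.41²) = 92.8 W/(m²·K).
F₀ = A × √((Cω)²+λ²) = 0.7667 × 92.8 = 71.2 W/m².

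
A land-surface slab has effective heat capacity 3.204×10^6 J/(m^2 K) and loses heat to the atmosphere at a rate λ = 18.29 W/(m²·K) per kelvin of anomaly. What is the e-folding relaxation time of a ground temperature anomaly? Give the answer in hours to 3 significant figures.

48.7 hours

Areal heat capacity C = 3.204×10^6 J/(m^2 K) (given).
Relaxation time τ = C / λ = 3.20×10^6 / 18.29 = 1.75×10^5 s.
In hours: 1.75×10^5 s / (3600 s/hour) = 48.7 hours.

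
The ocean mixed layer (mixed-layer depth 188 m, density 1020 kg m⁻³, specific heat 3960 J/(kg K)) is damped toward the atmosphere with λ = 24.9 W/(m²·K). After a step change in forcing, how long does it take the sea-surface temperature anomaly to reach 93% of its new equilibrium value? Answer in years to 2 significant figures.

2.6 years

Areal heat capacity C = ρ c_p D = 1020 × 3960 × 188 = 7.59×10^8 J m⁻² K⁻¹.
τ = C / λ = 7.59×10^8 / 24.9 = 3.05×10^7 s.
Fraction reached: 1 − e^(−t/τ) = 0.93 ⇒ t = −τ ln(1 − 0.93) = τ × 2.66.
t = 8.11×10^7 s = 2.57 years.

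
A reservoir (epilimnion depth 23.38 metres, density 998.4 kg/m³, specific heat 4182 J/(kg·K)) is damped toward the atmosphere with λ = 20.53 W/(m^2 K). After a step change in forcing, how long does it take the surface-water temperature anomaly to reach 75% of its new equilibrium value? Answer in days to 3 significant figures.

76.3 days

Areal heat capacity C = ρ c_p D = 998.4 × 4182 × 23.38 = 9.76×10^7 J m⁻² K⁻¹.
τ = C / λ = 9.76×10^7 / 20.53 = 4.75×10^6 s.
Fraction reached: 1 − e^(−t/τ) = 0.75 ⇒ t = −τ ln(1 − 0.75) = τ × 1.39.
t = 6.59×10^6 s = 76.3 days.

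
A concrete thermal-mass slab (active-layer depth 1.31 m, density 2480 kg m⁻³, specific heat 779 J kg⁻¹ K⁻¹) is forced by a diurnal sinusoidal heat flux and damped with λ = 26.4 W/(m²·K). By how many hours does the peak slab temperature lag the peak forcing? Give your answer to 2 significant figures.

Areal heat capacity C = ρ c_p D = 2480 × 779 × 1.31 = 2.53×10^6 J/(m^2 K).
ω = 2π / 86400 s = 7.27×10^-5 s⁻¹.
Phase lag φ = arctan(Cω/λ) = arctan(184/26.4) = 1.43 rad.
Time lag = φ / ω = 1.43 / 7.27×10^-5 = 19600 s = 5.46 hours.

5.5 hours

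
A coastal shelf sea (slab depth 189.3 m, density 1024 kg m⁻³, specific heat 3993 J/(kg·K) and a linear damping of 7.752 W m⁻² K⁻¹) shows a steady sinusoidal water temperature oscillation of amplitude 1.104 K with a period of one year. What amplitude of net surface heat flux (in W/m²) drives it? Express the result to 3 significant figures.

Areal heat capacity C = ρ c_p D = 1024 × 3993 × 189.3 = 7.74×10^8 J m⁻² K⁻¹.
ω = 2π / 3.15×10^7 s = 1.99×10^-7 s⁻¹.
√((Cω)² + λ²) = √((154)² + 7.752²) = 154 W/(m²·K).
F₀ = A × √((Cω)²+λ²) = 1.104 × 154 = 170 W/m².

170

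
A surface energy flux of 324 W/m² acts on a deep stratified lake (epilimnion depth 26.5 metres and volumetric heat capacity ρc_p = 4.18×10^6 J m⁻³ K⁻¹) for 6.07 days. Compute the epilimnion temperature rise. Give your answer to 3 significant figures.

Areal heat capacity C = ρc_p × D = 4.18×10^6 × 26.5 = 1.11×10^8 J/(m²·K).
Net heat input Q = F Δt = 324 × (6.07 days × 86400 s/day) = 1.70×10^8 J/m².
ΔT = Q / C = 1.70×10^8 / 1.11×10^8 = 1.53 K.

1.53 K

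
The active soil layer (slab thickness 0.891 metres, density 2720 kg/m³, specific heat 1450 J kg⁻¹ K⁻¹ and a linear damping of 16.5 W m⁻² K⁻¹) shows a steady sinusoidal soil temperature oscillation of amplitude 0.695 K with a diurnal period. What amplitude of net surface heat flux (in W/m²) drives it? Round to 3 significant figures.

178

Areal heat capacity C = ρ c_p D = 2720 × 1450 × 0.891 = 3.51×10^6 J/(m^2 K).
ω = 2π / 86400 s = 7.27×10^-5 s⁻¹.
√((Cω)² + λ²) = √((256)² + 16.5²) = 256 W/(m²·K).
F₀ = A × √((Cω)²+λ²) = 0.695 × 256 = 178 W/m².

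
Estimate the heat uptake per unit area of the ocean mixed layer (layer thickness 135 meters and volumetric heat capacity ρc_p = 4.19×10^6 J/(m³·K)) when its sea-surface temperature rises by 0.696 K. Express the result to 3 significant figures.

Areal heat capacity C = ρc_p × D = 4.19×10^6 × 135 = 5.66×10^8 J/(m²·K).
ΔQ = C ΔT = 5.66×10^8 × 0.696 = 3.94×10^8 J/m².

3.94×10^8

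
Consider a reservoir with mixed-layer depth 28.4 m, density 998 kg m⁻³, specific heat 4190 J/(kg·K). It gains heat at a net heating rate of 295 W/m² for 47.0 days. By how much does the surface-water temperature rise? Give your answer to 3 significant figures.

Areal heat capacity C = ρ c_p D = 998 × 4190 × 28.4 = 1.19×10^8 J m⁻² K⁻¹.
Net heat input Q = F Δt = 295 × (47.0 days × 86400 s/day) = 1.20×10^9 J/m².
ΔT = Q / C = 1.20×10^9 / 1.19×10^8 = 10.1 K.

10.1 K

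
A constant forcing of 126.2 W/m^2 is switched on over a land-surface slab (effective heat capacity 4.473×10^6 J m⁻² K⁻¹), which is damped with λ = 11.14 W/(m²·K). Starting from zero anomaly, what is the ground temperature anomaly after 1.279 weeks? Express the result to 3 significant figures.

9.68 K

Areal heat capacity C = 4.473×10^6 J m⁻² K⁻¹ (given).
τ = C / λ = 4.47×10^6 / 11.14 = 4.02×10^5 s.
Equilibrium anomaly ΔT_eq = F / λ = 126.2 / 11.14 = 11.3 K.
t = 1.279 weeks = 7.74×10^5 s, so t/τ = 1.93.
ΔT(t) = ΔT_eq (1 − e^(−t/τ)) = 11.3 × (1 − e^−1.93) = 9.68 K.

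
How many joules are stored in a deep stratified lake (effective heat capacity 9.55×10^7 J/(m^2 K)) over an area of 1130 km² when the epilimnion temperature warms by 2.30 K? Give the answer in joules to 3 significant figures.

2.48×10^17 J

Areal heat capacity C = 9.55×10^7 J/(m^2 K) (given).
Heat per unit area: q = C ΔT = 9.55×10^7 × 2.30 = 2.20×10^8 J/m².
Total heat: Q = q × A = 2.20×10^8 × (1130 × 10⁶ m²) = 2.48×10^17 J.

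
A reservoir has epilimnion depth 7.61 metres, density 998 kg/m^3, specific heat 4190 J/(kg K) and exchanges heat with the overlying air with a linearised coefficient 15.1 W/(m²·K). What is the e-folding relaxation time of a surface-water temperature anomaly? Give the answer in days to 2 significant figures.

24 days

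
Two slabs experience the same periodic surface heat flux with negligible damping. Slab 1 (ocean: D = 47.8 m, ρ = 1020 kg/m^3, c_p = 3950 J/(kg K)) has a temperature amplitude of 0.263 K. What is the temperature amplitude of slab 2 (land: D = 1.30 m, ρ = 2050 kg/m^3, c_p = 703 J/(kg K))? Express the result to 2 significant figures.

27 K

C_ocean = 1.93×10^8 J/(m²·K); C_land = 1.87×10^6 J/(m²·K).
A ∝ 1/C ⇒ A_land = A_ocean × C_ocean/C_land = 0.263 × 103 = 27.0 K.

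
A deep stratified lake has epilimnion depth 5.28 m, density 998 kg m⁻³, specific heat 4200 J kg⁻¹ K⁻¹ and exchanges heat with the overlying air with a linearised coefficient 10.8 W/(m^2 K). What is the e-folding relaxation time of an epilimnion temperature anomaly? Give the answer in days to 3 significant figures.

23.7 days

Areal heat capacity C = ρ c_p D = 998 × 4200 × 5.28 = 2.21×10^7 J m⁻² K⁻¹.
Relaxation time τ = C / λ = 2.21×10^7 / 10.8 = 2.05×10^6 s.
In days: 2.05×10^6 s / (86400 s/day) = 23.7 days.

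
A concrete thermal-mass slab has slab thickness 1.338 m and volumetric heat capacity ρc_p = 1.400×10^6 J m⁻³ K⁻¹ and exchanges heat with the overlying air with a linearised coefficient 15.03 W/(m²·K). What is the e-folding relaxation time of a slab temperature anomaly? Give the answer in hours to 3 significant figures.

Areal heat capacity C = ρc_p × D = 1.400×10^6 × 1.338 = 1.87×10^6 J/(m^2 K).
Relaxation time τ = C / λ = 1.87×10^6 / 15.03 = 1.25×10^5 s.
In hours: 1.25×10^5 s / (3600 s/hour) = 34.6 hours.

34.6 hours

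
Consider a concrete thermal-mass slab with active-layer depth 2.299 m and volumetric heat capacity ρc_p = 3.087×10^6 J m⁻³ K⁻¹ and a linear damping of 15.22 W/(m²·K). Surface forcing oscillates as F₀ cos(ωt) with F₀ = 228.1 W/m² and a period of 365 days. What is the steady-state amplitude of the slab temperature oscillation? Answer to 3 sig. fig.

Areal heat capacity C = ρc_p × D = 3.087×10^6 × 2.299 = 7.10×10^6 J/(m²·K).
Angular frequency ω = 2π / T = 2π / 3.15×10^7 s = 1.99×10^-7 s⁻¹.
√((Cω)² + λ²) = √((1.41)² + 15.22²) = 15.3 W/(m²·K).
Amplitude A = F₀ / √((Cω)²+λ²) = 228.1 / 15.3 = 14.9 K.

14.9 K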